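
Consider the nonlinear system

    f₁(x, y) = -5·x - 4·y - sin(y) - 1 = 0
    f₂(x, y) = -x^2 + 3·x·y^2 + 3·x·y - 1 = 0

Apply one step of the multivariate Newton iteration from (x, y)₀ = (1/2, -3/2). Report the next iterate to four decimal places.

At (1/2, -3/2): F = (3.497495, -0.1250).
Jacobian J = [[-5, -cos(y) - 4], [-2·x + 3·y^2 + 3·y, 6·x·y + 3·x]].
At the point, J = [[-5.0000, -4.070737], [1.2500, -3.0000]] (det J = 20.088422).
Solving J·Δ = −F gives Δ = (0.5476, 0.1865).
Then the next iterate is (x, y)₁ = (1.0476, -1.3135).

(1.0476, -1.3135)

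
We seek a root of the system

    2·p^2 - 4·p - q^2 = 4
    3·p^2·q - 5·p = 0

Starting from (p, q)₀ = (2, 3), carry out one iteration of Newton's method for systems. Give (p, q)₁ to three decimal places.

At (2, 3): F = (-13.000, 26.000).
Jacobian J = [[4·p - 4, -2·q], [6·p·q - 5, 3·p^2]].
At the point, J = [[4.000, -6.000], [31.000, 12.000]] (det J = 234.000).
Solving J·Δ = −F gives Δ = (0.000, -2.167).
Then the next iterate is (p, q)₁ = (2.000, 0.833).

(2.000, 0.833)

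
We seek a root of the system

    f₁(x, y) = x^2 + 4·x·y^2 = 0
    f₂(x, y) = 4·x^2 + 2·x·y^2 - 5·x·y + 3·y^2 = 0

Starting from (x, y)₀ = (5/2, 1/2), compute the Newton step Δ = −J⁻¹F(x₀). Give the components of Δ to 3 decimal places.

(-1.193, -0.159)

At (5/2, 1/2): F = (8.750, 20.750).
Jacobian J = [[2·x + 4·y^2, 8·x·y], [8·x + 2·y^2 - 5·y, 4·x·y - 5·x + 6·y]].
At the point, J = [[6.000, 10.000], [18.000, -4.500]] (det J = -207.000).
Solving J·Δ = −F gives Δ = (-1.193, -0.159).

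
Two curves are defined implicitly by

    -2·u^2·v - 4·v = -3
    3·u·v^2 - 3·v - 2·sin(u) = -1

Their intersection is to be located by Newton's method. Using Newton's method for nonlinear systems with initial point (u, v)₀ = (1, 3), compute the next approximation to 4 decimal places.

(-3.9461, 10.3921)

At (1, 3): F = (-15.0000, 17.317058).
Jacobian J = [[-4·u·v, -2·u^2 - 4], [3·v^2 - 2·cos(u), 6·u·v - 3]].
At the point, J = [[-12.0000, -6.0000], [25.919395, 15.0000]] (det J = -24.483628).
Solving J·Δ = −F gives Δ = (-4.9461, 7.3921).
Then the next iterate is (u, v)₁ = (-3.9461, 10.3921).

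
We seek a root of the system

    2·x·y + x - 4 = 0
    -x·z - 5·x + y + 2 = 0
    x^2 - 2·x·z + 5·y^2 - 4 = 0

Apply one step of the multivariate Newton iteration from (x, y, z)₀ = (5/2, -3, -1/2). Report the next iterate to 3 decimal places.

(0.656, -1.544, -1.498)

At (5/2, -3, -1/2): F = (-16.500, -12.250, 49.750).
Jacobian J = [[2·y + 1, 2·x, 0], [-z - 5, 1, -x], [2·x - 2·z, 10·y, -2·x]].
At the point, J = [[-5.000, 5.000, 0.000], [-4.500, 1.000, -2.500], [6.000, -30.000, -5.000]] (det J = 212.500).
Solving J·Δ = −F gives Δ = (-1.844, 1.456, -0.998).
Then the next iterate is (x, y, z)₁ = (0.656, -1.544, -1.498).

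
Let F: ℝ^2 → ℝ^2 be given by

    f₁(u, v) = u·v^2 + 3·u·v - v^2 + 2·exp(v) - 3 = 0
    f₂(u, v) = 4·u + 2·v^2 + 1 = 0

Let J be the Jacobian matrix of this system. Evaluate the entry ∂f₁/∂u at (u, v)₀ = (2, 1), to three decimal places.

4.000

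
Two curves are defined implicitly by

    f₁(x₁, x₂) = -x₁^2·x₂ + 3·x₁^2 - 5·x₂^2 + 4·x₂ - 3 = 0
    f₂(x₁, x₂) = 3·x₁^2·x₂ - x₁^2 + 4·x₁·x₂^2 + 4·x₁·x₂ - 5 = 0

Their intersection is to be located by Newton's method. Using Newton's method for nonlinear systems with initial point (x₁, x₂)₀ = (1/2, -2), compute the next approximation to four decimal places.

At (1/2, -2): F = (-29.7500, -2.7500).
Jacobian J = [[-2·x₁·x₂ + 6·x₁, -x₁^2 - 10·x₂ + 4], [6·x₁·x₂ - 2·x₁ + 4·x₂^2 + 4·x₂, 3·x₁^2 + 8·x₁·x₂ + 4·x₁]].
At the point, J = [[5.0000, 23.7500], [1.0000, -5.2500]] (det J = -50.0000).
Solving J·Δ = −F gives Δ = (4.4300, 0.3200).
Then the next iterate is (x₁, x₂)₁ = (4.9300, -1.6800).

(4.9300, -1.6800)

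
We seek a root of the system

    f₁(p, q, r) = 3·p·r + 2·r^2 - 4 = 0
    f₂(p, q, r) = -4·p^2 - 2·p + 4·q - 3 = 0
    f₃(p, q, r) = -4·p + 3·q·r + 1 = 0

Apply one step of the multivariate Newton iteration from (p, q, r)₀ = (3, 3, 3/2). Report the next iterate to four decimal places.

(1.6153, 2.2494, 0.9821)

At (3, 3, 3/2): F = (14.0000, -33.0000, 2.5000).
Jacobian J = [[3·r, 0, 3·p + 4·r], [-8·p - 2, 4, 0], [-4, 3·r, 3·q]].
At the point, J = [[4.5000, 0.0000, 15.0000], [-26.0000, 4.0000, 0.0000], [-4.0000, 4.5000, 9.0000]] (det J = -1353.0000).
Solving J·Δ = −F gives Δ = (-1.3847, -0.7506, -0.5179).
Then the next iterate is (p, q, r)₁ = (1.6153, 2.2494, 0.9821).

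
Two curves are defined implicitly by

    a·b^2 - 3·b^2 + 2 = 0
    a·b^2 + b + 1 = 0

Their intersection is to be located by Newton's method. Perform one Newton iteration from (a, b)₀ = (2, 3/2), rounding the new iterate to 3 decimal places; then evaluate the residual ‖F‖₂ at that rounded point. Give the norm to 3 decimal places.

At (2, 3/2): F = (-0.250, 7.000).
Jacobian J = [[b^2, 2·a·b - 6·b], [b^2, 2·a·b + 1]].
At the point, J = [[2.250, -3.000], [2.250, 7.000]] (det J = 22.500).
Solving J·Δ = −F gives Δ = (-0.856, -0.725).
Then the next iterate is (a, b)₁ = (1.144, 0.775).
Re-evaluating at (1.144, 0.775): F = (0.88524, 2.46211), so ‖F‖₂ = 2.616.

2.616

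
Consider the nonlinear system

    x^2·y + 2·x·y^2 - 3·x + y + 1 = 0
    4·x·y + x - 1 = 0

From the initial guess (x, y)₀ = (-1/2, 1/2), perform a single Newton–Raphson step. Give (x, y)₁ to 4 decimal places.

(0.4762, 0.7143)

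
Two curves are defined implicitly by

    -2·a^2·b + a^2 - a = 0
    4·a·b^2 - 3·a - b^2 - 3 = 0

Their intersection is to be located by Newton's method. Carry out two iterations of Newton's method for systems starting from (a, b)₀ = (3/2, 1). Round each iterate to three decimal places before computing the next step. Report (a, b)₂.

At (3/2, 1): F = (-3.750, -2.500).
Jacobian J = [[-4·a·b + 2·a - 1, -2·a^2], [4·b^2 - 3, 8·a·b - 2·b]].
At the point, J = [[-4.000, -4.500], [1.000, 10.000]] (det J = -35.500).
Solving J·Δ = −F gives Δ = (-1.373, 0.387).
Then the next iterate is (a, b)₁ = (0.127, 1.387).
Round to (0.127, 1.387) and repeat: F = (-0.15561, -4.32749), J = [[-1.45060, -0.03226], [4.69508, -1.36481]].
Δ = (-0.034, -3.288), so (a, b)₂ = (0.093, -1.901).

(0.093, -1.901)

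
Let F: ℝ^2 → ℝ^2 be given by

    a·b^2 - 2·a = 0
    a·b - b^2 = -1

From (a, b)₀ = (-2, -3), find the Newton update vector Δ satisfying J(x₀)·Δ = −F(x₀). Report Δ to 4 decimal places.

(0.5000, 0.8750)

At (-2, -3): F = (-14.0000, -2.0000).
Jacobian J = [[b^2 - 2, 2·a·b], [b, a - 2·b]].
At the point, J = [[7.0000, 12.0000], [-3.0000, 4.0000]] (det J = 64.0000).
Solving J·Δ = −F gives Δ = (0.5000, 0.8750).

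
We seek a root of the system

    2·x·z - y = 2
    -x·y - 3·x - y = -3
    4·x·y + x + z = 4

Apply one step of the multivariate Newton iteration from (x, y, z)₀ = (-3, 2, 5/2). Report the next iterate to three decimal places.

At (-3, 2, 5/2): F = (-19.000, 16.000, -28.500).
Jacobian J = [[2·z, -1, 2·x], [-y - 3, -x - 1, 0], [4·y + 1, 4·x, 1]].
At the point, J = [[5.000, -1.000, -6.000], [-5.000, 2.000, 0.000], [9.000, -12.000, 1.000]] (det J = -247.000).
Solving J·Δ = −F gives Δ = (3.190, -0.024, -0.504).
Then the next iterate is (x, y, z)₁ = (0.190, 1.976, 1.996).

(0.190, 1.976, 1.996)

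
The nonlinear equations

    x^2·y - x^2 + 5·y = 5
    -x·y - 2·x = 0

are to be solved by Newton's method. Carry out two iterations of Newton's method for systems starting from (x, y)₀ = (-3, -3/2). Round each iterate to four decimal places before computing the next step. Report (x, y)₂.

(1.8009, -0.3356)

At (-3, -3/2): F = (-35.0000, 1.5000).
Jacobian J = [[2·x·y - 2·x, x^2 + 5], [-y - 2, -x]].
At the point, J = [[15.0000, 14.0000], [-0.5000, 3.0000]] (det J = 52.0000).
Solving J·Δ = −F gives Δ = (2.4231, -0.0962).
Then the next iterate is (x, y)₁ = (-0.5769, -1.5962).
Round to (-0.5769, -1.5962) and repeat: F = (-13.845051, 0.232952), J = [[2.995496, 5.332814], [-0.4038, 0.5769]].
Δ = (2.3778, 1.2606), so (x, y)₂ = (1.8009, -0.3356).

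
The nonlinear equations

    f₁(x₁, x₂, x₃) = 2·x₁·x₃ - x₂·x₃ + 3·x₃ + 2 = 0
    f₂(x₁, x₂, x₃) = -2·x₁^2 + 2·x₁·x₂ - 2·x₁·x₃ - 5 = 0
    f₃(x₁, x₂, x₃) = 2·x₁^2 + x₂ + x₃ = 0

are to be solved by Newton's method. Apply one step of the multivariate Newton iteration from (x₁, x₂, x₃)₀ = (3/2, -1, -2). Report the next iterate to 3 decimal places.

At (3/2, -1, -2): F = (-12.000, -6.500, 1.500).
Jacobian J = [[2·x₃, -x₃, 2·x₁ - x₂ + 3], [-4·x₁ + 2·x₂ - 2·x₃, 2·x₁, -2·x₁], [4·x₁, 1, 1]].
At the point, J = [[-4.000, 2.000, 7.000], [-4.000, 3.000, -3.000], [6.000, 1.000, 1.000]] (det J = -206.000).
Solving J·Δ = −F gives Δ = (-0.704, 1.976, 0.748).
Then the next iterate is (x₁, x₂, x₃)₁ = (0.796, 0.976, -1.252).

(0.796, 0.976, -1.252)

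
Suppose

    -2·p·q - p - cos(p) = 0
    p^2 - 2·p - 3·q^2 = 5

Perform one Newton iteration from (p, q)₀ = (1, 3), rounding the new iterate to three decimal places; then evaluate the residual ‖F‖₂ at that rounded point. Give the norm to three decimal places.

9.930

At (1, 3): F = (-7.54030, -33.000).
Jacobian J = [[-2·q + sin(p) - 1, -2·p], [2·p - 2, -6·q]].
At the point, J = [[-6.15853, -2.000], [0.000, -18.000]] (det J = 110.85352).
Solving J·Δ = −F gives Δ = (-0.629, -1.833).
Then the next iterate is (p, q)₁ = (0.371, 1.167).
Re-evaluating at (0.371, 1.167): F = (-2.16888, -9.69003), so ‖F‖₂ = 9.930.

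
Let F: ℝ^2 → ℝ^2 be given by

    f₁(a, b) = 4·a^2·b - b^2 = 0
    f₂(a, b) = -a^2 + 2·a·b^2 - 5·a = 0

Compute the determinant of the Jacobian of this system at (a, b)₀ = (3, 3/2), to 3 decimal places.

J = [[8·a·b, 4·a^2 - 2·b], [-2·a + 2·b^2 - 5, 4·a·b]].
At the point, J = [[36.000, 33.000], [-6.500, 18.000]].
det J = 862.500.

862.500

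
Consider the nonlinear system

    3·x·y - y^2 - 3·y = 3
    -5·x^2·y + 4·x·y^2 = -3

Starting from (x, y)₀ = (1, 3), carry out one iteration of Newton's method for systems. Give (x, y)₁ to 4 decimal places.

(1.4058, 1.6087)

At (1, 3): F = (-12.0000, 24.0000).
Jacobian J = [[3·y, 3·x - 2·y - 3], [-10·x·y + 4·y^2, -5·x^2 + 8·x·y]].
At the point, J = [[9.0000, -6.0000], [6.0000, 19.0000]] (det J = 207.0000).
Solving J·Δ = −F gives Δ = (0.4058, -1.3913).
Then the next iterate is (x, y)₁ = (1.4058, 1.6087).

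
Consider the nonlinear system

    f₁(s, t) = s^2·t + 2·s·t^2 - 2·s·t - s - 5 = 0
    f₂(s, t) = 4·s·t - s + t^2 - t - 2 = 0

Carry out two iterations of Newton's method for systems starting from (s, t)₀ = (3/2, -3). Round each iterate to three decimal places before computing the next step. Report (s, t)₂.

At (3/2, -3): F = (22.750, -9.500).
Jacobian J = [[2·s·t + 2·t^2 - 2·t - 1, s^2 + 4·s·t - 2·s], [4·t - 1, 4·s + 2·t - 1]].
At the point, J = [[14.000, -18.750], [-13.000, -1.000]] (det J = -257.750).
Solving J·Δ = −F gives Δ = (-0.779, 0.631).
Then the next iterate is (s, t)₁ = (0.721, -2.369).
Round to (0.721, -2.369) and repeat: F = (4.55633, -1.57203), J = [[11.54622, -7.75436], [-10.476, -2.854]].
Δ = (-0.221, 0.259), so (s, t)₂ = (0.500, -2.110).

(0.500, -2.110)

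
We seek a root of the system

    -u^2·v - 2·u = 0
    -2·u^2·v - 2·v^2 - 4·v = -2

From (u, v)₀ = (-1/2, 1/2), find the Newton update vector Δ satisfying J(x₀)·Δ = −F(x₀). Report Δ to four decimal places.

At (-1/2, 1/2): F = (0.8750, -0.7500).
Jacobian J = [[-2·u·v - 2, -u^2], [-4·u·v, -2·u^2 - 4·v - 4]].
At the point, J = [[-1.5000, -0.2500], [1.0000, -6.5000]] (det J = 10.0000).
Solving J·Δ = −F gives Δ = (0.5875, -0.0250).

(0.5875, -0.0250)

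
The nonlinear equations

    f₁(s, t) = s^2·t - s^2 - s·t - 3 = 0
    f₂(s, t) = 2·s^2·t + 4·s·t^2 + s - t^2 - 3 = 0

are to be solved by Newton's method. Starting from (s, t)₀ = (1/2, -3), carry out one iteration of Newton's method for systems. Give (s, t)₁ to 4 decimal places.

At (1/2, -3): F = (-2.5000, 5.0000).
Jacobian J = [[2·s·t - 2·s - t, s^2 - s], [4·s·t + 4·t^2 + 1, 2·s^2 + 8·s·t - 2·t]].
At the point, J = [[-1.0000, -0.2500], [31.0000, -5.5000]] (det J = 13.2500).
Solving J·Δ = −F gives Δ = (-1.1321, -5.4717).
Then the next iterate is (s, t)₁ = (-0.6321, -8.4717).

(-0.6321, -8.4717)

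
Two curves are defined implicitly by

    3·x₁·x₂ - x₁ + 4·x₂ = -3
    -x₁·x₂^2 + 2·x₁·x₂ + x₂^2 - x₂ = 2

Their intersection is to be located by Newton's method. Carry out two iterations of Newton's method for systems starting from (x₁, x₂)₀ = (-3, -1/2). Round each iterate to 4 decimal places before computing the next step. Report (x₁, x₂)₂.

At (-3, -1/2): F = (8.5000, 2.5000).
Jacobian J = [[3·x₂ - 1, 3·x₁ + 4], [-x₂^2 + 2·x₂, -2·x₁·x₂ + 2·x₁ + 2·x₂ - 1]].
At the point, J = [[-2.5000, -5.0000], [-1.2500, -11.0000]] (det J = 21.2500).
Solving J·Δ = −F gives Δ = (3.8118, -0.2059).
Then the next iterate is (x₁, x₂)₁ = (0.8118, -0.7059).
Round to (0.8118, -0.7059) and repeat: F = (-2.354549, -2.346420), J = [[-3.1177, 6.4354], [-1.910095, 0.357899]].
Δ = (-1.2757, -0.2521), so (x₁, x₂)₂ = (-0.4639, -0.9580).

(-0.4639, -0.9580)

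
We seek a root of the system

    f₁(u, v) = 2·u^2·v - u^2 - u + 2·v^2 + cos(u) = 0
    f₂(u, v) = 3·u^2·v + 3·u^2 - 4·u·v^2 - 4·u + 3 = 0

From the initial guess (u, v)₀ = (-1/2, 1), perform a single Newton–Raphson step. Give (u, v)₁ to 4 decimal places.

(-0.1232, 0.3212)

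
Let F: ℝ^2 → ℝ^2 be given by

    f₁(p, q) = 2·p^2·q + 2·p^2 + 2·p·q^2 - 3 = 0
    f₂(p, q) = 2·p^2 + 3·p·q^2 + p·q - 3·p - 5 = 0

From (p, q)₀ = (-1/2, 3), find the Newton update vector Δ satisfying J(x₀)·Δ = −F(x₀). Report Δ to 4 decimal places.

(0.0941, -1.6471)

At (-1/2, 3): F = (-10.0000, -18.0000).
Jacobian J = [[4·p·q + 4·p + 2·q^2, 2·p^2 + 4·p·q], [4·p + 3·q^2 + q - 3, 6·p·q + p]].
At the point, J = [[10.0000, -5.5000], [25.0000, -9.5000]] (det J = 42.5000).
Solving J·Δ = −F gives Δ = (0.0941, -1.6471).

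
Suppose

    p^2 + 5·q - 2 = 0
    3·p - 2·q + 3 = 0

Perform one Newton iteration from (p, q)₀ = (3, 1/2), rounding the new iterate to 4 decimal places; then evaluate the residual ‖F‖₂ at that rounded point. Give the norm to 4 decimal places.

7.5117

At (3, 1/2): F = (9.5000, 11.0000).
Jacobian J = [[2·p, 5], [3, -2]].
At the point, J = [[6.0000, 5.0000], [3.0000, -2.0000]] (det J = -27.0000).
Solving J·Δ = −F gives Δ = (-2.7407, 1.3889).
Then the next iterate is (p, q)₁ = (0.2593, 1.8889).
Re-evaluating at (0.2593, 1.8889): F = (7.511736, 0.0001), so ‖F‖₂ = 7.5117.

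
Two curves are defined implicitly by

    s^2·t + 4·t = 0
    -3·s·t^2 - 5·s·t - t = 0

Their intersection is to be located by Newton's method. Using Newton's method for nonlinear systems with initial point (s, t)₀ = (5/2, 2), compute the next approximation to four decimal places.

(1.0322, 1.4320)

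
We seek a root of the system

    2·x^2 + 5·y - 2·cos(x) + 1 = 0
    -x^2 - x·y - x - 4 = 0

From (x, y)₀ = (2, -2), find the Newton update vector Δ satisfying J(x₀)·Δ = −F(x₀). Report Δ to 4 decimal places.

At (2, -2): F = (-0.167706, -6.0000).
Jacobian J = [[4·x + 2·sin(x), 5], [-2·x - y - 1, -x]].
At the point, J = [[9.818595, 5.0000], [-3.0000, -2.0000]] (det J = -4.637190).
Solving J·Δ = −F gives Δ = (6.5418, -12.8126).

(6.5418, -12.8126)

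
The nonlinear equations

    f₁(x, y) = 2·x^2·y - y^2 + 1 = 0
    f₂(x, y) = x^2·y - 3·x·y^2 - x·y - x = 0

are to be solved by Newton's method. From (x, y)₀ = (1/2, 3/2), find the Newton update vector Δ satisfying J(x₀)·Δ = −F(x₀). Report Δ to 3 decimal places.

(-0.245, -0.494)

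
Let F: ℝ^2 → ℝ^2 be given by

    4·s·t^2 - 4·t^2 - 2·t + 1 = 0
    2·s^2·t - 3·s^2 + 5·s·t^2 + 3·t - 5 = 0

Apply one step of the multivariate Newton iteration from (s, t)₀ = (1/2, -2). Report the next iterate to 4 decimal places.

(0.6978, -2.0275)

At (1/2, -2): F = (-3.0000, -2.7500).
Jacobian J = [[4·t^2, 8·s·t - 8·t - 2], [4·s·t - 6·s + 5·t^2, 2·s^2 + 10·s·t + 3]].
At the point, J = [[16.0000, 6.0000], [13.0000, -6.5000]] (det J = -182.0000).
Solving J·Δ = −F gives Δ = (0.1978, -0.0275).
Then the next iterate is (s, t)₁ = (0.6978, -2.0275).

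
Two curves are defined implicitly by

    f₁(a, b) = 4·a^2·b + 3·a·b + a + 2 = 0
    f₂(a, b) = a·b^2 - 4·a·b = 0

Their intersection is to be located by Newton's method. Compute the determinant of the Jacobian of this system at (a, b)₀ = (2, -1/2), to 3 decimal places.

35.500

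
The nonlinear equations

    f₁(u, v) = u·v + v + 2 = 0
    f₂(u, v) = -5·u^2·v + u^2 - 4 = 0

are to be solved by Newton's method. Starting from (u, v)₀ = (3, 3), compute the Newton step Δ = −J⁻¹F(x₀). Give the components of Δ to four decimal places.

(0.5473, -3.9104)

At (3, 3): F = (14.0000, -130.0000).
Jacobian J = [[v, u + 1], [-10·u·v + 2·u, -5·u^2]].
At the point, J = [[3.0000, 4.0000], [-84.0000, -45.0000]] (det J = 201.0000).
Solving J·Δ = −F gives Δ = (0.5473, -3.9104).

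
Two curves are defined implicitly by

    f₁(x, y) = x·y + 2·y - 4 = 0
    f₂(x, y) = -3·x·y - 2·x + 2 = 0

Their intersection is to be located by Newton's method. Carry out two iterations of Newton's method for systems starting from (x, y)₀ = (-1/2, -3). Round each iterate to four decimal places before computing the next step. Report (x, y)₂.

At (-1/2, -3): F = (-8.5000, -1.5000).
Jacobian J = [[y, x + 2], [-3·y - 2, -3·x]].
At the point, J = [[-3.0000, 1.5000], [7.0000, 1.5000]] (det J = -15.0000).
Solving J·Δ = −F gives Δ = (-0.7000, 4.2667).
Then the next iterate is (x, y)₁ = (-1.2000, 1.2667).
Round to (-1.2000, 1.2667) and repeat: F = (-2.986640, 8.960120), J = [[1.2667, 0.8000], [-5.8001, 3.6000]].
Δ = (1.9478, 0.6492), so (x, y)₂ = (0.7478, 1.9159).

(0.7478, 1.9159)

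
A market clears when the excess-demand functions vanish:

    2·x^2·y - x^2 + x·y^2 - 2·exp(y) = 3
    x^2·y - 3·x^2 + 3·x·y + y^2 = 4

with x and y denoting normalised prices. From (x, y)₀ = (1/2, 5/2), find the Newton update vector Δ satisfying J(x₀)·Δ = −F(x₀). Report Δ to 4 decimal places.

At (1/2, 5/2): F = (-23.239988, 5.8750).
Jacobian J = [[4·x·y - 2·x + y^2, 2·x^2 + 2·x·y - 2·exp(y)], [2·x·y - 6·x + 3·y, x^2 + 3·x + 2·y]].
At the point, J = [[10.2500, -21.364988], [7.0000, 6.7500]] (det J = 218.742415).
Solving J·Δ = −F gives Δ = (0.1433, -1.0190).

(0.1433, -1.0190)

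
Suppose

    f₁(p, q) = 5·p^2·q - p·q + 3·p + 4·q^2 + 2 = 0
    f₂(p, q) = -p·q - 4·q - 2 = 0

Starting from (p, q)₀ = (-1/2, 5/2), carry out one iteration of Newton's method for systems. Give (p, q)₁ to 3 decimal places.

(-1.841, 0.387)

At (-1/2, 5/2): F = (29.875, -10.750).
Jacobian J = [[10·p·q - q + 3, 5·p^2 - p + 8·q], [-q, -p - 4]].
At the point, J = [[-12.000, 21.750], [-2.500, -3.500]] (det J = 96.375).
Solving J·Δ = −F gives Δ = (-1.341, -2.113).
Then the next iterate is (p, q)₁ = (-1.841, 0.387).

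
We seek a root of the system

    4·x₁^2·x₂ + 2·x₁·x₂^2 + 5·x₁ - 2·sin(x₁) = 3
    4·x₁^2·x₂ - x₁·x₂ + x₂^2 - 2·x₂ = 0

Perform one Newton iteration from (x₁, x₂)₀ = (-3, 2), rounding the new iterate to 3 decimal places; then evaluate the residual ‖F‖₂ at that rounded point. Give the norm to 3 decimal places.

16.668

At (-3, 2): F = (30.28224, 78.000).
Jacobian J = [[8·x₁·x₂ + 2·x₂^2 - 2·cos(x₁) + 5, 4·x₁^2 + 4·x₁·x₂], [8·x₁·x₂ - x₂, 4·x₁^2 - x₁ + 2·x₂ - 2]].
At the point, J = [[-33.02002, 12.000], [-50.000, 41.000]] (det J = -753.82062).
Solving J·Δ = −F gives Δ = (0.405, -1.408).
Then the next iterate is (x₁, x₂)₁ = (-2.595, 0.592).
Re-evaluating at (-2.595, 0.592): F = (-0.80818, 16.64888), so ‖F‖₂ = 16.668.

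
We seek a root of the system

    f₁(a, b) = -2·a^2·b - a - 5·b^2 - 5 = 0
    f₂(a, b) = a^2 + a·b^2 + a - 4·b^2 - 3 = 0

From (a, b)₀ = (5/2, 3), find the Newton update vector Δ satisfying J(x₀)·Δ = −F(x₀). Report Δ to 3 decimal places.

(-0.524, -1.735)

At (5/2, 3): F = (-90.000, -7.750).
Jacobian J = [[-4·a·b - 1, -2·a^2 - 10·b], [2·a + b^2 + 1, 2·a·b - 8·b]].
At the point, J = [[-31.000, -42.500], [15.000, -9.000]] (det J = 916.500).
Solving J·Δ = −F gives Δ = (-0.524, -1.735).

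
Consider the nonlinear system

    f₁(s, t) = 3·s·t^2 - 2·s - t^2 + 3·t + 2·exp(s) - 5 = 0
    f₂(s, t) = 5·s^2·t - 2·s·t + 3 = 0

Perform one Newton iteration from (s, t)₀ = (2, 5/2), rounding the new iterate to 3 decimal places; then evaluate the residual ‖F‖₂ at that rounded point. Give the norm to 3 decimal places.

18.854

At (2, 5/2): F = (44.52811, 43.000).
Jacobian J = [[3·t^2 + 2·exp(s) - 2, 6·s·t - 2·t + 3], [10·s·t - 2·t, 5·s^2 - 2·s]].
At the point, J = [[31.52811, 28.000], [45.000, 16.000]] (det J = -755.55020).
Solving J·Δ = −F gives Δ = (-0.651, -0.858).
Then the next iterate is (s, t)₁ = (1.349, 1.642).
Re-evaluating at (1.349, 1.642): F = (13.15035, 13.51045), so ‖F‖₂ = 18.854.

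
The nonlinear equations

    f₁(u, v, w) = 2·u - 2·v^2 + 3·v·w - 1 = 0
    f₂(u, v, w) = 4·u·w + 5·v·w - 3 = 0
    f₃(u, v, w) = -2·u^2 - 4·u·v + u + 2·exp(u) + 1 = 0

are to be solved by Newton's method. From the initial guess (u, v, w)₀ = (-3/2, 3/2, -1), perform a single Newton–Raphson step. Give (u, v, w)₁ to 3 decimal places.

At (-3/2, 3/2, -1): F = (-13.000, -4.500, 4.44626).
Jacobian J = [[2, -4·v + 3·w, 3·v], [4·w, 5·w, 4·u + 5·v], [-4·u - 4·v + 2·exp(u) + 1, -4·u, 0]].
At the point, J = [[2.000, -9.000, 4.500], [-4.000, -5.000, 1.500], [1.44626, 6.000, 0.000]] (det J = -112.98366).
Solving J·Δ = −F gives Δ = (0.314, -0.817, 1.116).
Then the next iterate is (u, v, w)₁ = (-1.186, 0.683, 0.116).

(-1.186, 0.683, 0.116)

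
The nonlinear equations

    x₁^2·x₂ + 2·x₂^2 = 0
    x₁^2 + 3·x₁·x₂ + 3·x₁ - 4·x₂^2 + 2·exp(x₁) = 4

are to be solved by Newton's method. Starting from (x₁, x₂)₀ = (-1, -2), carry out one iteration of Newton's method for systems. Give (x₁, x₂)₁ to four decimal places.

(0.3025, -0.3986)

At (-1, -2): F = (6.0000, -15.264241).
Jacobian J = [[2·x₁·x₂, x₁^2 + 4·x₂], [2·x₁ + 3·x₂ + 2·exp(x₁) + 3, 3·x₁ - 8·x₂]].
At the point, J = [[4.0000, -7.0000], [-4.264241, 13.0000]] (det J = 22.150312).
Solving J·Δ = −F gives Δ = (1.3025, 1.6014).
Then the next iterate is (x₁, x₂)₁ = (0.3025, -0.3986).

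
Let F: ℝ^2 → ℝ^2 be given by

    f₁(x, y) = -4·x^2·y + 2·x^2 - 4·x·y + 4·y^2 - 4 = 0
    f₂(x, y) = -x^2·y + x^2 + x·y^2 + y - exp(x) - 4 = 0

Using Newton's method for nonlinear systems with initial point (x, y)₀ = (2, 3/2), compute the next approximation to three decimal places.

(0.960, 1.489)

At (2, 3/2): F = (-23.000, -7.38906).
Jacobian J = [[-8·x·y + 4·x - 4·y, -4·x^2 - 4·x + 8·y], [-2·x·y + 2·x + y^2 - exp(x), -x^2 + 2·x·y + 1]].
At the point, J = [[-22.000, -12.000], [-7.13906, 3.000]] (det J = -151.66867).
Solving J·Δ = −F gives Δ = (-1.040, -0.011).
Then the next iterate is (x, y)₁ = (0.960, 1.489).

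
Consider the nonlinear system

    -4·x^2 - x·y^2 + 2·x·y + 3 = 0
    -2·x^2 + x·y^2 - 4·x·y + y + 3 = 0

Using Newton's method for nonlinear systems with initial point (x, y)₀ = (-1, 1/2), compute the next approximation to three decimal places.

At (-1, 1/2): F = (-1.750, 3.250).
Jacobian J = [[-8·x - y^2 + 2·y, -2·x·y + 2·x], [-4·x + y^2 - 4·y, 2·x·y - 4·x + 1]].
At the point, J = [[8.750, -1.000], [2.250, 4.000]] (det J = 37.250).
Solving J·Δ = −F gives Δ = (0.101, -0.869).
Then the next iterate is (x, y)₁ = (-0.899, -0.369).

(-0.899, -0.369)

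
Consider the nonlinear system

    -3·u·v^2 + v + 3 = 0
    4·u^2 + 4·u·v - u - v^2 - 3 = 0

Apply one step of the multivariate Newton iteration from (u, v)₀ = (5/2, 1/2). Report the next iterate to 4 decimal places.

At (5/2, 1/2): F = (1.6250, 24.2500).
Jacobian J = [[-3·v^2, -6·u·v + 1], [8·u + 4·v - 1, 4·u - 2·v]].
At the point, J = [[-0.7500, -6.5000], [21.0000, 9.0000]] (det J = 129.7500).
Solving J·Δ = −F gives Δ = (-1.3276, 0.4032).
Then the next iterate is (u, v)₁ = (1.1724, 0.9032).

(1.1724, 0.9032)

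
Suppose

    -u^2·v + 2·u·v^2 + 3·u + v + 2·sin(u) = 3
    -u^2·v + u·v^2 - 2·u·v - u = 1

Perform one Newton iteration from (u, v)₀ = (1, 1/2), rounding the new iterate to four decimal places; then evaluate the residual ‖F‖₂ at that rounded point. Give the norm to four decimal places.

At (1, 1/2): F = (2.182942, -3.2500).
Jacobian J = [[-2·u·v + 2·v^2 + 2·cos(u) + 3, -u^2 + 4·u·v + 1], [-2·u·v + v^2 - 2·v - 1, -u^2 + 2·u·v - 2·u]].
At the point, J = [[3.580605, 2.0000], [-2.7500, -2.0000]] (det J = -1.661209).
Solving J·Δ = −F gives Δ = (1.2847, -3.3914).
Then the next iterate is (u, v)₁ = (2.2847, -2.8914).
Re-evaluating at (2.2847, -2.8914): F = (55.768080, 44.120484), so ‖F‖₂ = 71.1104.

71.1104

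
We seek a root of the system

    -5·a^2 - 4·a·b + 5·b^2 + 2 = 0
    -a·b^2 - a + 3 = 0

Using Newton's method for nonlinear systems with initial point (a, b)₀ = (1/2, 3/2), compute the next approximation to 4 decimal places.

At (1/2, 3/2): F = (9.0000, 1.3750).
Jacobian J = [[-10·a - 4·b, -4·a + 10·b], [-b^2 - 1, -2·a·b]].
At the point, J = [[-11.0000, 13.0000], [-3.2500, -1.5000]] (det J = 58.7500).
Solving J·Δ = −F gives Δ = (0.5340, -0.2404).
Then the next iterate is (a, b)₁ = (1.0340, 1.2596).

(1.0340, 1.2596)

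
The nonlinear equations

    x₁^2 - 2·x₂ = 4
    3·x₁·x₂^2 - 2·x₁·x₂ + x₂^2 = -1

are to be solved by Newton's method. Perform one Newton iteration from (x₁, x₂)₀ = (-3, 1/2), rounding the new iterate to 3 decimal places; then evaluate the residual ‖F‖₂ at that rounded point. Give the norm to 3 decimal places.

At (-3, 1/2): F = (4.000, 2.000).
Jacobian J = [[2·x₁, -2], [3·x₂^2 - 2·x₂, 6·x₁·x₂ - 2·x₁ + 2·x₂]].
At the point, J = [[-6.000, -2.000], [-0.250, -2.000]] (det J = 11.500).
Solving J·Δ = −F gives Δ = (0.348, 0.957).
Then the next iterate is (x₁, x₂)₁ = (-2.652, 1.457).
Re-evaluating at (-2.652, 1.457): F = (0.11910, -6.03861), so ‖F‖₂ = 6.040.

6.040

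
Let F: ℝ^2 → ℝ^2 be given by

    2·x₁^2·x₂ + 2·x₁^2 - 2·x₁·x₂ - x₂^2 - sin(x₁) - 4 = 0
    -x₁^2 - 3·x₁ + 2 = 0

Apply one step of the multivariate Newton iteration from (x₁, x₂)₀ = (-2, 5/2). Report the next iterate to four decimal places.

(-6.0000, -20.2135)

At (-2, 5/2): F = (28.659297, 4.0000).
Jacobian J = [[4·x₁·x₂ + 4·x₁ - 2·x₂ - cos(x₁), 2·x₁^2 - 2·x₁ - 2·x₂], [-2·x₁ - 3, 0]].
At the point, J = [[-32.583853, 7.0000], [1.0000, 0.0000]] (det J = -7.0000).
Solving J·Δ = −F gives Δ = (-4.0000, -22.7135).
Then the next iterate is (x₁, x₂)₁ = (-6.0000, -20.2135).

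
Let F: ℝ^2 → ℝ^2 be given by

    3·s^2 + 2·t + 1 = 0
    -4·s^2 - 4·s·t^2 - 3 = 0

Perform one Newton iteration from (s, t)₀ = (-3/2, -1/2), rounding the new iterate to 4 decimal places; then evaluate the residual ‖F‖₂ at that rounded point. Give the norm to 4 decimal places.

1.9506

At (-3/2, -1/2): F = (6.7500, -10.5000).
Jacobian J = [[6·s, 2], [-8·s - 4·t^2, -8·s·t]].
At the point, J = [[-9.0000, 2.0000], [11.0000, -6.0000]] (det J = 32.0000).
Solving J·Δ = −F gives Δ = (0.6094, -0.6328).
Then the next iterate is (s, t)₁ = (-0.8906, -1.1328).
Re-evaluating at (-0.8906, -1.1328): F = (1.113905, -1.601274), so ‖F‖₂ = 1.9506.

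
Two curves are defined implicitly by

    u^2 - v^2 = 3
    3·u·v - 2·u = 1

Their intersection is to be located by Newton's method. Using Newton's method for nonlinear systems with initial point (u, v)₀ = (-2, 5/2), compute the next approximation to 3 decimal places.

(-1.447, 1.007)

At (-2, 5/2): F = (-5.250, -12.000).
Jacobian J = [[2·u, -2·v], [3·v - 2, 3·u]].
At the point, J = [[-4.000, -5.000], [5.500, -6.000]] (det J = 51.500).
Solving J·Δ = −F gives Δ = (0.553, -1.493).
Then the next iterate is (u, v)₁ = (-1.447, 1.007).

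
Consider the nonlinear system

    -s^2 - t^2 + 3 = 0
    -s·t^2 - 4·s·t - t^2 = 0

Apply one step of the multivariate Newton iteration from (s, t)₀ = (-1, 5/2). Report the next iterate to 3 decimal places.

At (-1, 5/2): F = (-4.250, 10.000).
Jacobian J = [[-2·s, -2·t], [-t^2 - 4·t, -2·s·t - 4·s - 2·t]].
At the point, J = [[2.000, -5.000], [-16.250, 4.000]] (det J = -73.250).
Solving J·Δ = −F gives Δ = (0.451, -0.670).
Then the next iterate is (s, t)₁ = (-0.549, 1.830).

(-0.549, 1.830)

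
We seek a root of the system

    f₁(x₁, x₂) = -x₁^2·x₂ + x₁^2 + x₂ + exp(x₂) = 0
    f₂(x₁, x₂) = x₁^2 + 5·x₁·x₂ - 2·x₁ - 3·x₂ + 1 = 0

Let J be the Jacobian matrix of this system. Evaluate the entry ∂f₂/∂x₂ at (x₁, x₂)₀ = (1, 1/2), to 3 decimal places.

2.000

∂f₂/∂x₂ = 5·x₁ - 3.
At (1, 1/2) this is 2.000.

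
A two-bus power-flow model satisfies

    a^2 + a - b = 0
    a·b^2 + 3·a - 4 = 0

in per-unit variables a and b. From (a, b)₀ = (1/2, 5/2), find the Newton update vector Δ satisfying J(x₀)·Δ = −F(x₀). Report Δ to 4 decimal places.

(0.2632, -1.2237)

At (1/2, 5/2): F = (-1.7500, 0.6250).
Jacobian J = [[2·a + 1, -1], [b^2 + 3, 2·a·b]].
At the point, J = [[2.0000, -1.0000], [9.2500, 2.5000]] (det J = 14.2500).
Solving J·Δ = −F gives Δ = (0.2632, -1.2237).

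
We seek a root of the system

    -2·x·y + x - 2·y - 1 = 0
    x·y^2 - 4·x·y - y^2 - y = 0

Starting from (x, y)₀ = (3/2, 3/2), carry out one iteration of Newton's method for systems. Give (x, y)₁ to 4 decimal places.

(0.4194, 0.5323)

At (3/2, 3/2): F = (-7.0000, -9.3750).
Jacobian J = [[-2·y + 1, -2·x - 2], [y^2 - 4·y, 2·x·y - 4·x - 2·y - 1]].
At the point, J = [[-2.0000, -5.0000], [-3.7500, -5.5000]] (det J = -7.7500).
Solving J·Δ = −F gives Δ = (-1.0806, -0.9677).
Then the next iterate is (x, y)₁ = (0.4194, 0.5323).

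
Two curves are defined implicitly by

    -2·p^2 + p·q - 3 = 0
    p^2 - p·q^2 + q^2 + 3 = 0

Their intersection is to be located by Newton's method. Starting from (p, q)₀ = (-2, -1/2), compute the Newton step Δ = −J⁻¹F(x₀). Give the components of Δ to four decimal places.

(1.4677, 0.5040)

At (-2, -1/2): F = (-10.0000, 7.7500).
Jacobian J = [[-4·p + q, p], [2·p - q^2, -2·p·q + 2·q]].
At the point, J = [[7.5000, -2.0000], [-4.2500, -3.0000]] (det J = -31.0000).
Solving J·Δ = −F gives Δ = (1.4677, 0.5040).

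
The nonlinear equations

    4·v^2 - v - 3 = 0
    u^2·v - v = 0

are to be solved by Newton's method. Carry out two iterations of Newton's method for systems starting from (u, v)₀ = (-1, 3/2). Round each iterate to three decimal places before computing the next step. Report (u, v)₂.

(-1.000, 1.004)

At (-1, 3/2): F = (4.500, 0.000).
Jacobian J = [[0, 8·v - 1], [2·u·v, u^2 - 1]].
At the point, J = [[0.000, 11.000], [-3.000, 0.000]] (det J = 33.000).
Solving J·Δ = −F gives Δ = (0.000, -0.409).
Then the next iterate is (u, v)₁ = (-1.000, 1.091).
Round to (-1.000, 1.091) and repeat: F = (0.67012, 0.000), J = [[0.000, 7.728], [-2.182, 0.000]].
Δ = (0.000, -0.087), so (u, v)₂ = (-1.000, 1.004).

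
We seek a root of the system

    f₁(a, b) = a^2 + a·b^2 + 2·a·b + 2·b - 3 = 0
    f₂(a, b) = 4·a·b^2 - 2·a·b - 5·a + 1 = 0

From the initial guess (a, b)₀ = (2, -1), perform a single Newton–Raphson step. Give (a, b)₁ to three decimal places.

(2.871, -0.806)

At (2, -1): F = (-3.000, 3.000).
Jacobian J = [[2·a + b^2 + 2·b, 2·a·b + 2·a + 2], [4·b^2 - 2·b - 5, 8·a·b - 2·a]].
At the point, J = [[3.000, 2.000], [1.000, -20.000]] (det J = -62.000).
Solving J·Δ = −F gives Δ = (0.871, 0.194).
Then the next iterate is (a, b)₁ = (2.871, -0.806).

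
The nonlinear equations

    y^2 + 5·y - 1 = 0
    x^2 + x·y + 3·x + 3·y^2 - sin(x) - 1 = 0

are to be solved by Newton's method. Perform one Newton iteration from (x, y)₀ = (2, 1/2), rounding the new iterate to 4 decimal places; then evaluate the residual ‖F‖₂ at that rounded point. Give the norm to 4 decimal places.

2.2286

At (2, 1/2): F = (1.7500, 9.840703).
Jacobian J = [[0, 2·y + 5], [2·x + y - cos(x) + 3, x + 6·y]].
At the point, J = [[0.0000, 6.0000], [7.916147, 5.0000]] (det J = -47.496881).
Solving J·Δ = −F gives Δ = (-1.0589, -0.2917).
Then the next iterate is (x, y)₁ = (0.9411, 0.2083).
Re-evaluating at (0.9411, 0.2083): F = (0.084889, 2.226961), so ‖F‖₂ = 2.2286.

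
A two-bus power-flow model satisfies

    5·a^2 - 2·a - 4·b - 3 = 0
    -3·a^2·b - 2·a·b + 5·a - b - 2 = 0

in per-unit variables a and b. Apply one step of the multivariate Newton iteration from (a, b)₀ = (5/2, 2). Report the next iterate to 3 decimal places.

(1.722, 1.336)

At (5/2, 2): F = (15.250, -39.000).
Jacobian J = [[10·a - 2, -4], [-6·a·b - 2·b + 5, -3·a^2 - 2·a - 1]].
At the point, J = [[23.000, -4.000], [-29.000, -24.750]] (det J = -685.250).
Solving J·Δ = −F gives Δ = (-0.778, -0.664).
Then the next iterate is (a, b)₁ = (1.722, 1.336).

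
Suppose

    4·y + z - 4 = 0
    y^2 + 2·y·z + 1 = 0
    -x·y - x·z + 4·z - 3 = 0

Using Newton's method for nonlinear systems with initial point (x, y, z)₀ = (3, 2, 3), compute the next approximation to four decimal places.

(2.9667, 0.1667, 3.3333)

At (3, 2, 3): F = (7.0000, 17.0000, -6.0000).
Jacobian J = [[0, 4, 1], [0, 2·y + 2·z, 2·y], [-y - z, -x, -x + 4]].
At the point, J = [[0.0000, 4.0000, 1.0000], [0.0000, 10.0000, 4.0000], [-5.0000, -3.0000, 1.0000]] (det J = -30.0000).
Solving J·Δ = −F gives Δ = (-0.0333, -1.8333, 0.3333).
Then the next iterate is (x, y, z)₁ = (2.9667, 0.1667, 3.3333).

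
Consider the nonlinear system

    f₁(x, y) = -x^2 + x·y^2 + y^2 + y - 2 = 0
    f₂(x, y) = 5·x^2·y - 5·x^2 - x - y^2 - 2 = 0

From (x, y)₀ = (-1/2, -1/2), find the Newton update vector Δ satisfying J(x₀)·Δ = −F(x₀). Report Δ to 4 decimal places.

(-9.3571, 28.6429)

At (-1/2, -1/2): F = (-2.6250, -3.6250).
Jacobian J = [[-2·x + y^2, 2·x·y + 2·y + 1], [10·x·y - 10·x - 1, 5·x^2 - 2·y]].
At the point, J = [[1.2500, 0.5000], [6.5000, 2.2500]] (det J = -0.4375).
Solving J·Δ = −F gives Δ = (-9.3571, 28.6429).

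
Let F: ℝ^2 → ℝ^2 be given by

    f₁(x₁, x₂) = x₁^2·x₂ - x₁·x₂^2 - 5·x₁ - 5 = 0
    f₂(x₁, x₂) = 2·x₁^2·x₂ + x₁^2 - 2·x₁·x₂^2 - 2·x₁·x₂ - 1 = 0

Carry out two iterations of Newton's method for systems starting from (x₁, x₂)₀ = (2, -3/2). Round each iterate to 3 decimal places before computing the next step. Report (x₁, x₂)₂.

At (2, -3/2): F = (-25.500, -12.000).
Jacobian J = [[2·x₁·x₂ - x₂^2 - 5, x₁^2 - 2·x₁·x₂], [4·x₁·x₂ + 2·x₁ - 2·x₂^2 - 2·x₂, 2·x₁^2 - 4·x₁·x₂ - 2·x₁]].
At the point, J = [[-13.250, 10.000], [-9.500, 16.000]] (det J = -117.000).
Solving J·Δ = −F gives Δ = (-2.462, -0.712).
Then the next iterate is (x₁, x₂)₁ = (-0.462, -2.212).
Round to (-0.462, -2.212) and repeat: F = (-0.90160, 0.74636), J = [[-7.84906, -1.83044], [-2.19811, -2.73689]].
Δ = (-0.220, 0.449), so (x₁, x₂)₂ = (-0.682, -1.763).

(-0.682, -1.763)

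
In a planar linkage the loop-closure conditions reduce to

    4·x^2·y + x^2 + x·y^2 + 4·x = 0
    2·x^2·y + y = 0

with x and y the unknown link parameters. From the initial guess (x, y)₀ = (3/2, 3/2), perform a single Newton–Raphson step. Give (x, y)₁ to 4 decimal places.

(0.5551, 1.5463)

At (3/2, 3/2): F = (25.1250, 8.2500).
Jacobian J = [[8·x·y + 2·x + y^2 + 4, 4·x^2 + 2·x·y], [4·x·y, 2·x^2 + 1]].
At the point, J = [[27.2500, 13.5000], [9.0000, 5.5000]] (det J = 28.3750).
Solving J·Δ = −F gives Δ = (-0.9449, 0.0463).
Then the next iterate is (x, y)₁ = (0.5551, 1.5463).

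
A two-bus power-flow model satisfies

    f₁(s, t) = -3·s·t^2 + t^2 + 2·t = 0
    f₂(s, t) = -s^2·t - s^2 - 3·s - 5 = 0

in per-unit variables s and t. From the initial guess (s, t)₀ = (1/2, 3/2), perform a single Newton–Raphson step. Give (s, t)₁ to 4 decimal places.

At (1/2, 3/2): F = (1.8750, -7.1250).
Jacobian J = [[-3·t^2, -6·s·t + 2·t + 2], [-2·s·t - 2·s - 3, -s^2]].
At the point, J = [[-6.7500, 0.5000], [-5.5000, -0.2500]] (det J = 4.4375).
Solving J·Δ = −F gives Δ = (-0.6972, -13.1620).
Then the next iterate is (s, t)₁ = (-0.1972, -11.6620).

(-0.1972, -11.6620)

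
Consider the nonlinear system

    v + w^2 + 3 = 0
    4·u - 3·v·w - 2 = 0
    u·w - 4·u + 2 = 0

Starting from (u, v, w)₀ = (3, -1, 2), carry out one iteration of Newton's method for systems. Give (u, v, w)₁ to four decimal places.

At (3, -1, 2): F = (6.0000, 16.0000, -4.0000).
Jacobian J = [[0, 1, 2·w], [4, -3·w, -3·v], [w - 4, 0, u]].
At the point, J = [[0.0000, 1.0000, 4.0000], [4.0000, -6.0000, 3.0000], [-2.0000, 0.0000, 3.0000]] (det J = -66.0000).
Solving J·Δ = −F gives Δ = (-4.0000, -0.6667, -1.3333).
Then the next iterate is (u, v, w)₁ = (-1.0000, -1.6667, 0.6667).

(-1.0000, -1.6667, 0.6667)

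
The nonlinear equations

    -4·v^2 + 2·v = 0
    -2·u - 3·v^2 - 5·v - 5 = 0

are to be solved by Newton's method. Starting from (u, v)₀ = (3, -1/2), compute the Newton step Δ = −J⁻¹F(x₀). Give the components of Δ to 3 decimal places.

(-4.958, 0.333)

At (3, -1/2): F = (-2.000, -9.250).
Jacobian J = [[0, -8·v + 2], [-2, -6·v - 5]].
At the point, J = [[0.000, 6.000], [-2.000, -2.000]] (det J = 12.000).
Solving J·Δ = −F gives Δ = (-4.958, 0.333).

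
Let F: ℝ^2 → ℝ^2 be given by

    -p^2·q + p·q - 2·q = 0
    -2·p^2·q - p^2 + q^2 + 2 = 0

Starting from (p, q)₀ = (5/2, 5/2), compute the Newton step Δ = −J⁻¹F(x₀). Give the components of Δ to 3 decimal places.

At (5/2, 5/2): F = (-14.375, -29.250).
Jacobian J = [[-2·p·q + q, -p^2 + p - 2], [-4·p·q - 2·p, -2·p^2 + 2·q]].
At the point, J = [[-10.000, -5.750], [-30.000, -7.500]] (det J = -97.500).
Solving J·Δ = −F gives Δ = (-0.619, -1.423).

(-0.619, -1.423)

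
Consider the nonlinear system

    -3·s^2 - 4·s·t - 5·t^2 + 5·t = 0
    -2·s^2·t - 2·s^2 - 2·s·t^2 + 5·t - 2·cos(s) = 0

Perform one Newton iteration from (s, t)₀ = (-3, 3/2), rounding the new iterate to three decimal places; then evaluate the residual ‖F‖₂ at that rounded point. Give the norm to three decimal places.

144.153

At (-3, 3/2): F = (-12.750, -22.02002).
Jacobian J = [[-6·s - 4·t, -4·s - 10·t + 5], [-4·s·t - 4·s - 2·t^2 + 2·sin(s), -2·s^2 - 4·s·t + 5]].
At the point, J = [[12.000, 2.000], [25.21776, 5.000]] (det J = 9.56448).
Solving J·Δ = −F gives Δ = (2.061, -5.989).
Then the next iterate is (s, t)₁ = (-0.939, -4.489).
Re-evaluating at (-0.939, -4.489): F = (-142.70645, 20.37026), so ‖F‖₂ = 144.153.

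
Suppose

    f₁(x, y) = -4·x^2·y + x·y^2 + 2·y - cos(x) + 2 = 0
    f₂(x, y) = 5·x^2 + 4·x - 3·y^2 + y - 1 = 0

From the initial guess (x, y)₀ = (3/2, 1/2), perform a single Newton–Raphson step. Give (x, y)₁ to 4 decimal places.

(0.7071, 0.9677)

At (3/2, 1/2): F = (-1.195737, 16.0000).
Jacobian J = [[-8·x·y + y^2 + sin(x), -4·x^2 + 2·x·y + 2], [10·x + 4, -6·y + 1]].
At the point, J = [[-4.752505, -5.5000], [19.0000, -2.0000]] (det J = 114.005010).
Solving J·Δ = −F gives Δ = (-0.7929, 0.4677).
Then the next iterate is (x, y)₁ = (0.7071, 0.9677).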